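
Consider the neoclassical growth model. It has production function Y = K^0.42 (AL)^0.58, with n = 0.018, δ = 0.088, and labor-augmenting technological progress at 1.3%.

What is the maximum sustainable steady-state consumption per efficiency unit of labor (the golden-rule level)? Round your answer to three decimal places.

c_gold ≈ 1.446

At the golden rule, f'(k) = n + g + δ, so α·k^(α−1) = n + g + δ and k_gold = (α/(n + g + δ))^(1/(1−α)).
k_gold = (0.42/0.119)^(1/0.58) = 3.5294^1.7241 ≈ 8.7961
c_gold = f(k_gold) − (n + g + δ)·k_gold = 2.4923 − 0.119×8.7961 ≈ 1.4456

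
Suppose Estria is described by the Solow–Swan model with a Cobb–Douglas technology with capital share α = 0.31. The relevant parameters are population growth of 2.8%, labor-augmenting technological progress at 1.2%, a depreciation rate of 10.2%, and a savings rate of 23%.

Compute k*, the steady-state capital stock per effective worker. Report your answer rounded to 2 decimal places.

Steady state requires s·f(k) = (n + g + δ)·k, i.e. s·k^α = (n + g + δ)·k.
Dividing both sides by k: k^(1−α) = s / (n + g + δ).
k^0.69 = 0.23 / (0.028 + 0.012 + 0.102) = 0.23 / 0.142 = 1.6197
k* = 1.6197^(1/0.69) ≈ 2.0115

k* ≈ 2.01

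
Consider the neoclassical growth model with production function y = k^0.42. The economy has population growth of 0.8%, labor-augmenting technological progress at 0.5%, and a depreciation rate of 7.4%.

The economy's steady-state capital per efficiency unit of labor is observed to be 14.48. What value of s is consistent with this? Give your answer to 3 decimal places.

s ≈ 0.410

At the steady state, Δk = 0, so s·k^α = (n + g + δ)·k.
So s / (n + g + δ) = (k*)^(1−α) = 14.48^0.58 = 4.7124.
Therefore s = 4.7124 × (n + g + δ) = 4.7124 × 0.087 = 0.4100.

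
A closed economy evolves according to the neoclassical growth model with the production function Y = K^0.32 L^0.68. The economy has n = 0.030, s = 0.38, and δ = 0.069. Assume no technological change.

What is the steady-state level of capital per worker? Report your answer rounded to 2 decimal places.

k* = 7.23

Steady state requires s·f(k) = (n + δ)·k, i.e. s·k^α = (n + δ)·k.
Rearranging, k^(1−α) = s / (n + δ).
k^0.68 = 0.38 / (0.030 + 0.069) = 0.38 / 0.099 = 3.8384
k* = 3.8384^(1/0.68) ≈ 7.2284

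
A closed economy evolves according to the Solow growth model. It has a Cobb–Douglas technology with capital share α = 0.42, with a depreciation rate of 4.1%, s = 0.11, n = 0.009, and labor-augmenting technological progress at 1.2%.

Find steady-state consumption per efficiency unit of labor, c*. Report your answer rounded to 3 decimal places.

In steady state, investment equals break-even investment: s·k^α = (n + g + δ)·k.
Dividing both sides by k: k^(1−α) = s / (n + g + δ).
k^0.58 = 0.11 / (0.009 + 0.012 + 0.041) = 0.11 / 0.062 = 1.7742
k* = 1.7742^(1/0.58) ≈ 2.6873
y* = (k*)^α = 2.6873^0.42 ≈ 1.5147
c* = (1 − s)·y* = (1 − 0.11) × 1.5147 ≈ 1.3481

c* ≈ 1.348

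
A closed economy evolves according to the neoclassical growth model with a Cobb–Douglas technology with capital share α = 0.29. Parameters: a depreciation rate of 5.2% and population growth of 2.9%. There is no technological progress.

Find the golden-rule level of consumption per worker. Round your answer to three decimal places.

At the golden rule, f'(k) = n + δ, so α·k^(α−1) = n + δ and k_gold = (α/(n + δ))^(1/(1−α)).
k_gold = (0.29/0.081)^(1/0.71) = 3.5802^1.4085 ≈ 6.0281
c_gold = f(k_gold) − (n + δ)·k_gold = 1.6837 − 0.081×6.0281 ≈ 1.1954

c_gold ≈ 1.195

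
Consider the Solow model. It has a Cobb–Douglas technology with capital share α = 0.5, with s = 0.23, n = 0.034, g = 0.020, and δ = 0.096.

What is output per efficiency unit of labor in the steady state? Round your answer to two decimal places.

y* ≈ 1.53

At the steady state, Δk = 0, so s·k^α = (n + g + δ)·k.
Dividing both sides by k: k^(1−α) = s / (n + g + δ).
k^0.5 = 0.23 / (0.034 + 0.020 + 0.096) = 0.23 / 0.150 = 1.5333
k* = 1.5333^(1/0.5) ≈ 2.3510
y* = (k*)^α = 2.3510^0.5 ≈ 1.5333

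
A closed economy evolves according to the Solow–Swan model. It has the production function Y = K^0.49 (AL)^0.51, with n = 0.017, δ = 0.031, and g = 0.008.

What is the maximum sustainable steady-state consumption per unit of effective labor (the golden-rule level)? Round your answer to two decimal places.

At the golden rule, f'(k) = n + g + δ, so α·k^(α−1) = n + g + δ and k_gold = (α/(n + g + δ))^(1/(1−α)).
k_gold = (0.49/0.056)^(1/0.51) = 8.7500^1.9608 ≈ 70.3217
c_gold = f(k_gold) − (n + g + δ)·k_gold = 8.0366 − 0.056×70.3217 ≈ 4.0986

c_gold ≈ 4.10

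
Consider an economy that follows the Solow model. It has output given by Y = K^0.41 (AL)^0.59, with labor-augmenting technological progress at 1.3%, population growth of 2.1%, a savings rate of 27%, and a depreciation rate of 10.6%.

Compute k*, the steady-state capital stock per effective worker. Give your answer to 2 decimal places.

k* = 3.04

In steady state, investment equals break-even investment: s·k^α = (n + g + δ)·k.
Dividing both sides by k: k^(1−α) = s / (n + g + δ).
k^0.59 = 0.27 / (0.021 + 0.013 + 0.106) = 0.27 / 0.140 = 1.9286
k* = 1.9286^(1/0.59) ≈ 3.0441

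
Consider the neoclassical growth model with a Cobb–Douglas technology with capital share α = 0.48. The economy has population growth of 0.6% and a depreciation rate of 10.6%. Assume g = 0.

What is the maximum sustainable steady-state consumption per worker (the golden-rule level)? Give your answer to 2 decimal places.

c_gold ≈ 1.99

At the golden rule, f'(k) = n + δ, so α·k^(α−1) = n + δ and k_gold = (α/(n + δ))^(1/(1−α)).
k_gold = (0.48/0.112)^(1/0.52) = 4.2857^1.9231 ≈ 16.4226
c_gold = f(k_gold) − (n + δ)·k_gold = 3.8319 − 0.112×16.4226 ≈ 1.9926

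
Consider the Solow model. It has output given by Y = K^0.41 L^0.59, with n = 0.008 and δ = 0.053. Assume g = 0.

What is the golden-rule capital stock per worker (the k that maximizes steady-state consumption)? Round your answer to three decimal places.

The golden rule sets f'(k) = n + δ, i.e. α·k^(α−1) = n + δ.
So k^(1−α) = α / (n + δ) = 0.41 / 0.061 = 6.7213.
k_gold = 6.7213^(1/0.59) ≈ 25.2617

k_gold ≈ 25.262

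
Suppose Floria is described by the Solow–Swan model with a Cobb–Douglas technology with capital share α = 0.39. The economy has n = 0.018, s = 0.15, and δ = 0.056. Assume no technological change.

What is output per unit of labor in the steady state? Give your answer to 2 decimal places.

y* ≈ 1.57

In steady state, investment equals break-even investment: s·k^α = (n + δ)·k.
Dividing both sides by k: k^(1−α) = s / (n + δ).
k^0.61 = 0.15 / (0.018 + 0.056) = 0.15 / 0.074 = 2.0270
k* = 2.0270^(1/0.61) ≈ 3.1845
y* = (k*)^α = 3.1845^0.39 ≈ 1.5710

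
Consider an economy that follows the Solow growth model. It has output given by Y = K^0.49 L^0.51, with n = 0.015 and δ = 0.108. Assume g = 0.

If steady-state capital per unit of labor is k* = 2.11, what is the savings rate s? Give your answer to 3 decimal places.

At the steady state, Δk = 0, so s·k^α = (n + δ)·k.
So s / (n + δ) = (k*)^(1−α) = 2.11^0.51 = 1.4635.
Therefore s = 1.4635 × (n + δ) = 1.4635 × 0.123 = 0.1800.

s ≈ 0.180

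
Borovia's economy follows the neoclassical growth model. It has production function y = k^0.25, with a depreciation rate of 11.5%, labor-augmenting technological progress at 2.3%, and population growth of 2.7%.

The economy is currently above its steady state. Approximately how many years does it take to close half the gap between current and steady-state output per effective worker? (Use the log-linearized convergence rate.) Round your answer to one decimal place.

t_½ ≈ 5.6 years

Near the steady state the convergence rate is λ = (1 − α)(n + g + δ).
λ = (1 − 0.25) × 0.165 = 0.75 × 0.165 = 0.12375
Half-life = ln 2 / λ = 0.6931 / 0.12375 ≈ 5.60 years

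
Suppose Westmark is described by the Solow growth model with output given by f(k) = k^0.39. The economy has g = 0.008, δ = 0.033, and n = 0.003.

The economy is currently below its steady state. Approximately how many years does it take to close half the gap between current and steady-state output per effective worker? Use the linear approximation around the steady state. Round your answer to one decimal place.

half-life ≈ 25.8 years

Near the steady state the convergence rate is λ = (1 − α)(n + g + δ).
λ = (1 − 0.39) × 0.044 = 0.61 × 0.044 = 0.02684
Half-life = ln 2 / λ = 0.6931 / 0.02684 ≈ 25.82 years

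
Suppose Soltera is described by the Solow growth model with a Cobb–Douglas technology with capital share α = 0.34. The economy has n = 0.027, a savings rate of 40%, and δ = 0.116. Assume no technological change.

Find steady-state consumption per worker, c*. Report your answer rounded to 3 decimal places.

In steady state, investment equals break-even investment: s·k^α = (n + δ)·k.
Rearranging, k^(1−α) = s / (n + δ).
k^0.66 = 0.40 / (0.027 + 0.116) = 0.40 / 0.143 = 2.7972
k* = 2.7972^(1/0.66) ≈ 4.7518
y* = (k*)^α = 4.7518^0.34 ≈ 1.6988
c* = (1 − s)·y* = (1 − 0.40) × 1.6988 ≈ 1.0193

c* ≈ 1.019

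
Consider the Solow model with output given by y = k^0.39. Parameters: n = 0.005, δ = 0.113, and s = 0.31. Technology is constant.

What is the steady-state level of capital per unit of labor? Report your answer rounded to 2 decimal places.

At the steady state, Δk = 0, so s·k^α = (n + δ)·k.
Dividing both sides by k: k^(1−α) = s / (n + δ).
k^0.61 = 0.31 / (0.005 + 0.113) = 0.31 / 0.118 = 2.6271
k* = 2.6271^(1/0.61) ≈ 4.8715

k* ≈ 4.87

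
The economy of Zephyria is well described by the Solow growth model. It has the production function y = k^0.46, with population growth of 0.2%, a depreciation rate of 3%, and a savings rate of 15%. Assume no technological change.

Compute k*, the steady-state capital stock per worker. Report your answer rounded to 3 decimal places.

In steady state, investment equals break-even investment: s·k^α = (n + δ)·k.
Rearranging, k^(1−α) = s / (n + δ).
k^0.54 = 0.15 / (0.002 + 0.030) = 0.15 / 0.032 = 4.6875
k* = 4.6875^(1/0.54) ≈ 17.4777

k* ≈ 17.478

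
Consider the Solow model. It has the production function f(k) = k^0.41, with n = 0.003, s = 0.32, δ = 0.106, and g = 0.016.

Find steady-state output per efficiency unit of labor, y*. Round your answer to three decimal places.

y* ≈ 1.922

Steady state requires s·f(k) = (n + g + δ)·k, i.e. s·k^α = (n + g + δ)·k.
Rearranging, k^(1−α) = s / (n + g + δ).
k^0.59 = 0.32 / (0.003 + 0.016 + 0.106) = 0.32 / 0.125 = 2.5600
k* = 2.5600^(1/0.59) ≈ 4.9196
y* = (k*)^α = 4.9196^0.41 ≈ 1.9217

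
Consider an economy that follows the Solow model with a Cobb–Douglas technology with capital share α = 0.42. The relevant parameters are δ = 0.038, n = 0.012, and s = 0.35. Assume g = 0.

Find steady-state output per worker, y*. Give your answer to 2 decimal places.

At the steady state, Δk = 0, so s·k^α = (n + δ)·k.
Dividing both sides by k: k^(1−α) = s / (n + δ).
k^0.58 = 0.35 / (0.012 + 0.038) = 0.35 / 0.050 = 7.0000
k* = 7.0000^(1/0.58) ≈ 28.6461
y* = (k*)^α = 28.6461^0.42 ≈ 4.0923

y* = 4.09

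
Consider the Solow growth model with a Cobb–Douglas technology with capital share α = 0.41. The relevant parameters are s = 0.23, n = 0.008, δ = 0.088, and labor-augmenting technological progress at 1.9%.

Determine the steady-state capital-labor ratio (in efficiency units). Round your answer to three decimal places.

In steady state, investment equals break-even investment: s·k^α = (n + g + δ)·k.
Rearranging, k^(1−α) = s / (n + g + δ).
k^0.59 = 0.23 / (0.008 + 0.019 + 0.088) = 0.23 / 0.115 = 2.0000
k* = 2.0000^(1/0.59) ≈ 3.2376

k* = 3.238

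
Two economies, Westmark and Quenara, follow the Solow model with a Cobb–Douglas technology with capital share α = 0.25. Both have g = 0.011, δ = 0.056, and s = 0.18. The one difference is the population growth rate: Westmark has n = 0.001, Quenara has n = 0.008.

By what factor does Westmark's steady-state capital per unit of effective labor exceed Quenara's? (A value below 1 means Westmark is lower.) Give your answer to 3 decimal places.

k*_W / k*_Q ≈ 1.140

Steady-state k* = [s/(n + g + δ)]^(1/(1−α)), so the ratio is [ (s_W/(n + g + δ)_W) / (s_Q/(n + g + δ)_Q) ]^1.3333.
s_W/(n + g + δ)_W = 0.18/0.068 = 2.6471; s_Q/(n + g + δ)_Q = 0.18/0.075 = 2.4000.
Ratio = (2.6471/2.4000)^1.3333 = 1.1030^1.3333 ≈ 1.1396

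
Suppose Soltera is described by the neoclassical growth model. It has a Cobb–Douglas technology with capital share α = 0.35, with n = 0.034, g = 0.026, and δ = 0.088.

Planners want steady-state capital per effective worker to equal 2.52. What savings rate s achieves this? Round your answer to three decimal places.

s ≈ 0.270

Steady state requires s·f(k) = (n + g + δ)·k, i.e. s·k^α = (n + g + δ)·k.
So s / (n + g + δ) = (k*)^(1−α) = 2.52^0.65 = 1.8235.
Therefore s = 1.8235 × (n + g + δ) = 1.8235 × 0.148 = 0.2699.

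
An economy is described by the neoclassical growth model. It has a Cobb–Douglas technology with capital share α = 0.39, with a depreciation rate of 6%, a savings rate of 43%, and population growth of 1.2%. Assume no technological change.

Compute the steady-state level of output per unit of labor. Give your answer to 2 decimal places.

y* ≈ 3.13

In steady state, investment equals break-even investment: s·k^α = (n + δ)·k.
Rearranging, k^(1−α) = s / (n + δ).
k^0.61 = 0.43 / (0.012 + 0.060) = 0.43 / 0.072 = 5.9722
k* = 5.9722^(1/0.61) ≈ 18.7220
y* = (k*)^α = 18.7220^0.39 ≈ 3.1349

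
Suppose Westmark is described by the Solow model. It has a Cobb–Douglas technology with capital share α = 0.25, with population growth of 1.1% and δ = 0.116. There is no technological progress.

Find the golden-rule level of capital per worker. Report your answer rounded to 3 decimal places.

k_gold ≈ 2.467

The golden rule sets f'(k) = n + δ, i.e. α·k^(α−1) = n + δ.
So k^(1−α) = α / (n + δ) = 0.25 / 0.127 = 1.9685.
k_gold = 1.9685^(1/0.75) ≈ 2.4671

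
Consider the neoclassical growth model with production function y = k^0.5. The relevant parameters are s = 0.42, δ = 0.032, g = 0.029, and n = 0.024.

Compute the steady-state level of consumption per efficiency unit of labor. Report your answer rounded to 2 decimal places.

c* = 2.87

At the steady state, Δk = 0, so s·k^α = (n + g + δ)·k.
Dividing both sides by k: k^(1−α) = s / (n + g + δ).
k^0.5 = 0.42 / (0.024 + 0.029 + 0.032) = 0.42 / 0.085 = 4.9412
k* = 4.9412^(1/0.5) ≈ 24.4155
y* = (k*)^α = 24.4155^0.5 ≈ 4.9412
c* = (1 − s)·y* = (1 − 0.42) × 4.9412 ≈ 2.8659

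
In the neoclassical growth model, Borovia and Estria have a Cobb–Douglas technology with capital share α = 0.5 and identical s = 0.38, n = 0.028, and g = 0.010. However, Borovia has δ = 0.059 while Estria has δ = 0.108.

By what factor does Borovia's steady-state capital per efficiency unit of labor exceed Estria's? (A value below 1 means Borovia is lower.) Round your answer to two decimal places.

Steady-state k* = [s/(n + g + δ)]^(1/(1−α)), so the ratio is [ (s_B/(n + g + δ)_B) / (s_E/(n + g + δ)_E) ]^2.
s_B/(n + g + δ)_B = 0.38/0.097 = 3.9175; s_E/(n + g + δ)_E = 0.38/0.146 = 2.6027.
Ratio = (3.9175/2.6027)^2 = 1.5052^2 ≈ 2.2656

ratio ≈ 2.27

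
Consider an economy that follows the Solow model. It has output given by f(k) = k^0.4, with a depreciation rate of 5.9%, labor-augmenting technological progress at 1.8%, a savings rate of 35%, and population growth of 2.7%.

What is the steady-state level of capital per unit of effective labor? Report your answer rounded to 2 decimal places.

At the steady state, Δk = 0, so s·k^α = (n + g + δ)·k.
Rearranging, k^(1−α) = s / (n + g + δ).
k^0.6 = 0.35 / (0.027 + 0.018 + 0.059) = 0.35 / 0.104 = 3.3654
k* = 3.3654^(1/0.6) ≈ 7.5578

k* ≈ 7.56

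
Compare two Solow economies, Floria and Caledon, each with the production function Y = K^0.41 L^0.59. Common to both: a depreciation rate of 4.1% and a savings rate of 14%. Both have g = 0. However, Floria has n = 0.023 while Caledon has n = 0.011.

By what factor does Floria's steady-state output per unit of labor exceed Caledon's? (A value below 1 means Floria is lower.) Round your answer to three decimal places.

Steady-state y* = [s/(n + δ)]^(α/(1−α)), so the ratio is [ (s_F/(n + δ)_F) / (s_C/(n + δ)_C) ]^0.6949.
s_F/(n + δ)_F = 0.14/0.064 = 2.1875; s_C/(n + δ)_C = 0.14/0.052 = 2.6923.
Ratio = (2.1875/2.6923)^0.6949 = 0.8125^0.6949 ≈ 0.8656

ratio ≈ 0.866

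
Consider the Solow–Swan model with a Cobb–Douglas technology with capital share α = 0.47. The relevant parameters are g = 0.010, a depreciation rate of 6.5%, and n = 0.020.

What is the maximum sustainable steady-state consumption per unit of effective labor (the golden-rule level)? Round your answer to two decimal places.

At the golden rule, f'(k) = n + g + δ, so α·k^(α−1) = n + g + δ and k_gold = (α/(n + g + δ))^(1/(1−α)).
k_gold = (0.47/0.095)^(1/0.53) = 4.9474^1.8868 ≈ 20.4245
c_gold = f(k_gold) − (n + g + δ)·k_gold = 4.1283 − 0.095×20.4245 ≈ 2.1880

c_gold ≈ 2.19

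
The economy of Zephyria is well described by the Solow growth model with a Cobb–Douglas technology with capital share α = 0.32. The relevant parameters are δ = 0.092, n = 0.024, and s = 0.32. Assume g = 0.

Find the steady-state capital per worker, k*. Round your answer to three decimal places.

k* ≈ 4.447

At the steady state, Δk = 0, so s·k^α = (n + δ)·k.
Rearranging, k^(1−α) = s / (n + δ).
k^0.68 = 0.32 / (0.024 + 0.092) = 0.32 / 0.116 = 2.7586
k* = 2.7586^(1/0.68) ≈ 4.4470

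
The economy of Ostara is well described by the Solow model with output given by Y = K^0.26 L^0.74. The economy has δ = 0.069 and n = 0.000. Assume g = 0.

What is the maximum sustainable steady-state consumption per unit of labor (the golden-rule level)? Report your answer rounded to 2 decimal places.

c_gold ≈ 1.18

At the golden rule, f'(k) = n + δ, so α·k^(α−1) = n + δ and k_gold = (α/(n + δ))^(1/(1−α)).
k_gold = (0.26/0.069)^(1/0.74) = 3.7681^1.3514 ≈ 6.0058
c_gold = f(k_gold) − (n + δ)·k_gold = 1.5938 − 0.069×6.0058 ≈ 1.1794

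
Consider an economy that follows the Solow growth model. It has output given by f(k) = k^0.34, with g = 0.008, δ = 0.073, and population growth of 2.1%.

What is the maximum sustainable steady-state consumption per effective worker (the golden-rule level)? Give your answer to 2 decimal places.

At the golden rule, f'(k) = n + g + δ, so α·k^(α−1) = n + g + δ and k_gold = (α/(n + g + δ))^(1/(1−α)).
k_gold = (0.34/0.102)^(1/0.66) = 3.3333^1.5152 ≈ 6.1981
c_gold = f(k_gold) − (n + g + δ)·k_gold = 1.8594 − 0.102×6.1981 ≈ 1.2272

c_gold ≈ 1.23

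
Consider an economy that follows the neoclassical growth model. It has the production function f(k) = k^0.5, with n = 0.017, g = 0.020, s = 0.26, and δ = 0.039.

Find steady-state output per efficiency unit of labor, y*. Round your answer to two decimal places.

In steady state, investment equals break-even investment: s·k^α = (n + g + δ)·k.
Rearranging, k^(1−α) = s / (n + g + δ).
k^0.5 = 0.26 / (0.017 + 0.020 + 0.039) = 0.26 / 0.076 = 3.4211
k* = 3.4211^(1/0.5) ≈ 11.7039
y* = (k*)^α = 11.7039^0.5 ≈ 3.4211

y* = 3.42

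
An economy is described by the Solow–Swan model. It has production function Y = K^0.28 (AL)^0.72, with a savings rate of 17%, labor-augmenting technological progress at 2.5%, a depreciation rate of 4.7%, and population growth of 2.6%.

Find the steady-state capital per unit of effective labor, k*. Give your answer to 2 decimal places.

k* ≈ 2.15

Steady state requires s·f(k) = (n + g + δ)·k, i.e. s·k^α = (n + g + δ)·k.
Rearranging, k^(1−α) = s / (n + g + δ).
k^0.72 = 0.17 / (0.026 + 0.025 + 0.047) = 0.17 / 0.098 = 1.7347
k* = 1.7347^(1/0.72) ≈ 2.1491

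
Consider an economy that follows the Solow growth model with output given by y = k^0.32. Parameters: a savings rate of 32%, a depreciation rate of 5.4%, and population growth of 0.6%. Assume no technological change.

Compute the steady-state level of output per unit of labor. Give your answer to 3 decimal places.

At the steady state, Δk = 0, so s·k^α = (n + δ)·k.
Rearranging, k^(1−α) = s / (n + δ).
k^0.68 = 0.32 / (0.006 + 0.054) = 0.32 / 0.060 = 5.3333
k* = 5.3333^(1/0.68) ≈ 11.7250
y* = (k*)^α = 11.7250^0.32 ≈ 2.1984

y* = 2.198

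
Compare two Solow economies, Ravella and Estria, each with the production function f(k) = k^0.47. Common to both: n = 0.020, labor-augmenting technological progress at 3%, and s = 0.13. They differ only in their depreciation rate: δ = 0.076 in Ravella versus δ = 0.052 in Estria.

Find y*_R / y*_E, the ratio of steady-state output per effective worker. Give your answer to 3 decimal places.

y*_R / y*_E ≈ 0.829

Steady-state y* = [s/(n + g + δ)]^(α/(1−α)), so the ratio is [ (s_R/(n + g + δ)_R) / (s_E/(n + g + δ)_E) ]^0.8868.
s_R/(n + g + δ)_R = 0.13/0.126 = 1.0317; s_E/(n + g + δ)_E = 0.13/0.102 = 1.2745.
Ratio = (1.0317/1.2745)^0.8868 = 0.8095^0.8868 ≈ 0.8291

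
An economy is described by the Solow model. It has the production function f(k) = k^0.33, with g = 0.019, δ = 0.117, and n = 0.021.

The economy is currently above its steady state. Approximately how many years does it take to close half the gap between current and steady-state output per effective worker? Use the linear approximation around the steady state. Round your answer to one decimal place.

half-life ≈ 6.6 years

Near the steady state the convergence rate is λ = (1 − α)(n + g + δ).
λ = (1 − 0.33) × 0.157 = 0.67 × 0.157 = 0.10519
Half-life = ln 2 / λ = 0.6931 / 0.10519 ≈ 6.59 years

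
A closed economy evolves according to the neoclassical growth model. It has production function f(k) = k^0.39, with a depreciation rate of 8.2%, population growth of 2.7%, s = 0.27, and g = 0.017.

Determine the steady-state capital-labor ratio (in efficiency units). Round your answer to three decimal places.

k* = 3.488

At the steady state, Δk = 0, so s·k^α = (n + g + δ)·k.
Rearranging, k^(1−α) = s / (n + g + δ).
k^0.61 = 0.27 / (0.027 + 0.017 + 0.082) = 0.27 / 0.126 = 2.1429
k* = 2.1429^(1/0.61) ≈ 3.4884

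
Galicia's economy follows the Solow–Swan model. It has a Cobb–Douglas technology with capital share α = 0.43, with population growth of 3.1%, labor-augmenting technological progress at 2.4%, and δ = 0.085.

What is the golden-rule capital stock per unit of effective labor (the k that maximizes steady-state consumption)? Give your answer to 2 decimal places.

The golden rule sets f'(k) = n + g + δ, i.e. α·k^(α−1) = n + g + δ.
So k^(1−α) = α / (n + g + δ) = 0.43 / 0.140 = 3.0714.
k_gold = 3.0714^(1/0.57) ≈ 7.1610

k_gold ≈ 7.16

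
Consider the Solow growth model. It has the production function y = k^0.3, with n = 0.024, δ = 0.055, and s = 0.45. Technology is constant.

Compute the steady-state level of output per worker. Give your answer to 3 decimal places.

Steady state requires s·f(k) = (n + δ)·k, i.e. s·k^α = (n + δ)·k.
Dividing both sides by k: k^(1−α) = s / (n + δ).
k^0.7 = 0.45 / (0.024 + 0.055) = 0.45 / 0.079 = 5.6962
k* = 5.6962^(1/0.7) ≈ 12.0063
y* = (k*)^α = 12.0063^0.3 ≈ 2.1078

y* ≈ 2.108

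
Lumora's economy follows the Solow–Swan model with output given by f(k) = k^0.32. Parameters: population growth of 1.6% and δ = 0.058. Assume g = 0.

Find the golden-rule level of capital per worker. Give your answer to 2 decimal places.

The golden rule sets f'(k) = n + δ, i.e. α·k^(α−1) = n + δ.
So k^(1−α) = α / (n + δ) = 0.32 / 0.074 = 4.3243.
k_gold = 4.3243^(1/0.68) ≈ 8.6133

k_gold ≈ 8.61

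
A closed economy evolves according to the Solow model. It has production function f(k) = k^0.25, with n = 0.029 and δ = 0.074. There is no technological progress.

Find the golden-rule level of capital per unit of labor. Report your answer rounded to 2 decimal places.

k_gold ≈ 3.26

The golden rule sets f'(k) = n + δ, i.e. α·k^(α−1) = n + δ.
So k^(1−α) = α / (n + δ) = 0.25 / 0.103 = 2.4272.
k_gold = 2.4272^(1/0.75) ≈ 3.2619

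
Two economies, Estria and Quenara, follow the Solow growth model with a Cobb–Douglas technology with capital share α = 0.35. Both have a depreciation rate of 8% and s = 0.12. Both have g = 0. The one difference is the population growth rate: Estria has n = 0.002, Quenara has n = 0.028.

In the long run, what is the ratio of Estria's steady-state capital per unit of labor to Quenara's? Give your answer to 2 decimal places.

k*_E / k*_Q ≈ 1.53

Steady-state k* = [s/(n + δ)]^(1/(1−α)), so the ratio is [ (s_E/(n + δ)_E) / (s_Q/(n + δ)_Q) ]^1.5385.
s_E/(n + δ)_E = 0.12/0.082 = 1.4634; s_Q/(n + δ)_Q = 0.12/0.108 = 1.1111.
Ratio = (1.4634/1.1111)^1.5385 = 1.3171^1.5385 ≈ 1.5277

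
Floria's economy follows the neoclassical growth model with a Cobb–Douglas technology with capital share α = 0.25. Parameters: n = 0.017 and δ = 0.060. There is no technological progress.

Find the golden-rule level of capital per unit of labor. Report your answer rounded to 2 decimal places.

The golden rule sets f'(k) = n + δ, i.e. α·k^(α−1) = n + δ.
So k^(1−α) = α / (n + δ) = 0.25 / 0.077 = 3.2468.
k_gold = 3.2468^(1/0.75) ≈ 4.8077

k_gold ≈ 4.81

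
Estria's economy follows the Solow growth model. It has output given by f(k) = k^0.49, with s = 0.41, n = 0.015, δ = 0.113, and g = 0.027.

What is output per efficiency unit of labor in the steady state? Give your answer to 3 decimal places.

In steady state, investment equals break-even investment: s·k^α = (n + g + δ)·k.
Rearranging, k^(1−α) = s / (n + g + δ).
k^0.51 = 0.41 / (0.015 + 0.027 + 0.113) = 0.41 / 0.155 = 2.6452
k* = 2.6452^(1/0.51) ≈ 6.7352
y* = (k*)^α = 6.7352^0.49 ≈ 2.5462

y* = 2.546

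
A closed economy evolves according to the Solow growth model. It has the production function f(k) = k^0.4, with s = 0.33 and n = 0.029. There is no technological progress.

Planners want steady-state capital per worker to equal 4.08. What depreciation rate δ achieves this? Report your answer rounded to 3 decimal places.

At the steady state, Δk = 0, so s·k^α = (n + δ)·k.
So s / (n + δ) = (k*)^(1−α) = 4.08^0.6 = 2.3249.
Therefore n + δ = s / 2.3249 = 0.33 / 2.3249 = 0.1419, so δ = 0.1419 − 0.029 = 0.1129.

δ ≈ 0.113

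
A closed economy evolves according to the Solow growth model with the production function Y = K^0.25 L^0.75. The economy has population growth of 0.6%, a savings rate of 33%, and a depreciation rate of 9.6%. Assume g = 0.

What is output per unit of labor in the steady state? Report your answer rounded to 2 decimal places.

y* = 1.48

Steady state requires s·f(k) = (n + δ)·k, i.e. s·k^α = (n + δ)·k.
Dividing both sides by k: k^(1−α) = s / (n + δ).
k^0.75 = 0.33 / (0.006 + 0.096) = 0.33 / 0.102 = 3.2353
k* = 3.2353^(1/0.75) ≈ 4.7850
y* = (k*)^α = 4.7850^0.25 ≈ 1.4790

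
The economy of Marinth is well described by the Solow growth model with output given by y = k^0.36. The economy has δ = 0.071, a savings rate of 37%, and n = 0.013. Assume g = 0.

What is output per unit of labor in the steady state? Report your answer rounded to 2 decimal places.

y* ≈ 2.30

Steady state requires s·f(k) = (n + δ)·k, i.e. s·k^α = (n + δ)·k.
Rearranging, k^(1−α) = s / (n + δ).
k^0.64 = 0.37 / (0.013 + 0.071) = 0.37 / 0.084 = 4.4048
k* = 4.4048^(1/0.64) ≈ 10.1423
y* = (k*)^α = 10.1423^0.36 ≈ 2.3026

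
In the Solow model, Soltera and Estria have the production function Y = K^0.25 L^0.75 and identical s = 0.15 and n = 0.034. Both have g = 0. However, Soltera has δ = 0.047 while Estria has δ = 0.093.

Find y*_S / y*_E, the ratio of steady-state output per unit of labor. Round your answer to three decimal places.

Steady-state y* = [s/(n + δ)]^(α/(1−α)), so the ratio is [ (s_S/(n + δ)_S) / (s_E/(n + δ)_E) ]^0.3333.
s_S/(n + δ)_S = 0.15/0.081 = 1.8519; s_E/(n + δ)_E = 0.15/0.127 = 1.1811.
Ratio = (1.8519/1.1811)^0.3333 = 1.5679^0.3333 ≈ 1.1617

ratio ≈ 1.162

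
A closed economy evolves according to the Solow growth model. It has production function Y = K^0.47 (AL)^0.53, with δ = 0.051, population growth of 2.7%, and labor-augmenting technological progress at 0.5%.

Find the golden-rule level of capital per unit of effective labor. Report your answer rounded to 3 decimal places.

k_gold ≈ 26.351

The golden rule sets f'(k) = n + g + δ, i.e. α·k^(α−1) = n + g + δ.
So k^(1−α) = α / (n + g + δ) = 0.47 / 0.083 = 5.6627.
k_gold = 5.6627^(1/0.53) ≈ 26.3511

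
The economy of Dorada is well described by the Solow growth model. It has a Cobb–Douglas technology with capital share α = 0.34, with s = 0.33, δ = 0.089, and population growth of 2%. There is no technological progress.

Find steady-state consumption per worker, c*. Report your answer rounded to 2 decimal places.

c* = 1.19

At the steady state, Δk = 0, so s·k^α = (n + δ)·k.
Rearranging, k^(1−α) = s / (n + δ).
k^0.66 = 0.33 / (0.020 + 0.089) = 0.33 / 0.109 = 3.0275
k* = 3.0275^(1/0.66) ≈ 5.3569
y* = (k*)^α = 5.3569^0.34 ≈ 1.7694
c* = (1 − s)·y* = (1 − 0.33) × 1.7694 ≈ 1.1855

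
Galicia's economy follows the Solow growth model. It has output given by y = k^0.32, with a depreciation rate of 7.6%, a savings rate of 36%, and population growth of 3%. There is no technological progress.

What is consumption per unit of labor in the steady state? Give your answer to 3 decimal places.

In steady state, investment equals break-even investment: s·k^α = (n + δ)·k.
Dividing both sides by k: k^(1−α) = s / (n + δ).
k^0.68 = 0.36 / (0.030 + 0.076) = 0.36 / 0.106 = 3.3962
k* = 3.3962^(1/0.68) ≈ 6.0377
y* = (k*)^α = 6.0377^0.32 ≈ 1.7778
c* = (1 − s)·y* = (1 − 0.36) × 1.7778 ≈ 1.1378

c* ≈ 1.138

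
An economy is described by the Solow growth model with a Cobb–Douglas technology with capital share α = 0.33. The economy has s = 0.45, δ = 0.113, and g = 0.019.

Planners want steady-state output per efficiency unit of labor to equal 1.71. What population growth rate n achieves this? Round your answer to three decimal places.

n ≈ 0.019

In steady state, investment equals break-even investment: s·k^α = (n + g + δ)·k.
Since y* = [s/(n + g + δ)]^(α/(1−α)), we have s/(n + g + δ) = (y*)^((1−α)/α) = 1.71^2.0303 = 2.9720.
Therefore n + g + δ = s / 2.9720 = 0.45 / 2.9720 = 0.1514, so n = 0.1514 − 0.132 = 0.0194.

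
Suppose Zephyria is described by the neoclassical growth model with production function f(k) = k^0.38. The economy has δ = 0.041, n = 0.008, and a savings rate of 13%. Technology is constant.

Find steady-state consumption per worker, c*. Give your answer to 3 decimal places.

At the steady state, Δk = 0, so s·k^α = (n + δ)·k.
Dividing both sides by k: k^(1−α) = s / (n + δ).
k^0.62 = 0.13 / (0.008 + 0.041) = 0.13 / 0.049 = 2.6531
k* = 2.6531^(1/0.62) ≈ 4.8247
y* = (k*)^α = 4.8247^0.38 ≈ 1.8185
c* = (1 − s)·y* = (1 − 0.13) × 1.8185 ≈ 1.5821

c* = 1.582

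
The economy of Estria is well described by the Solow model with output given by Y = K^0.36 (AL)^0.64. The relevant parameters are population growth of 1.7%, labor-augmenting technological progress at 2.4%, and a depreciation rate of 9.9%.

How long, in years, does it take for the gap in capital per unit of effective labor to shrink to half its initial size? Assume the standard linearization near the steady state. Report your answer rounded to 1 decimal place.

Near the steady state the convergence rate is λ = (1 − α)(n + g + δ).
λ = (1 − 0.36) × 0.140 = 0.64 × 0.140 = 0.0896
Half-life = ln 2 / λ = 0.6931 / 0.0896 ≈ 7.74 years

about 7.7 years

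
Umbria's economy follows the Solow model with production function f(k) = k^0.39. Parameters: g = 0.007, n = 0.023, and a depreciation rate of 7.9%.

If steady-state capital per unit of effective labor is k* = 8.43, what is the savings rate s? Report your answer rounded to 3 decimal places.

s ≈ 0.400

At the steady state, Δk = 0, so s·k^α = (n + g + δ)·k.
So s / (n + g + δ) = (k*)^(1−α) = 8.43^0.61 = 3.6708.
Therefore s = 3.6708 × (n + g + δ) = 3.6708 × 0.109 = 0.4001.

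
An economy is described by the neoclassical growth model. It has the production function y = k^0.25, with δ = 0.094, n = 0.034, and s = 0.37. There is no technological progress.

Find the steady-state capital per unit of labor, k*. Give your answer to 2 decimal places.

k* ≈ 4.12

At the steady state, Δk = 0, so s·k^α = (n + δ)·k.
Dividing both sides by k: k^(1−α) = s / (n + δ).
k^0.75 = 0.37 / (0.034 + 0.094) = 0.37 / 0.128 = 2.8906
k* = 2.8906^(1/0.75) ≈ 4.1177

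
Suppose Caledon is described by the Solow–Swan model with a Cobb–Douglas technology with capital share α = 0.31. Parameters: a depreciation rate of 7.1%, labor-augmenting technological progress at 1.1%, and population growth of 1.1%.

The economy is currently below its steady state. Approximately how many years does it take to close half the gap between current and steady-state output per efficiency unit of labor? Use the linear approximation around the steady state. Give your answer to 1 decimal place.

Near the steady state the convergence rate is λ = (1 − α)(n + g + δ).
λ = (1 − 0.31) × 0.093 = 0.69 × 0.093 = 0.06417
Half-life = ln 2 / λ = 0.6931 / 0.06417 ≈ 10.80 years

about 10.8 years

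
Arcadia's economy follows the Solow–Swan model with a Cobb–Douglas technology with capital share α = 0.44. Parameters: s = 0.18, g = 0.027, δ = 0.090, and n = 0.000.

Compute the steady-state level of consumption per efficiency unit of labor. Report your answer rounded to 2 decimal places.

In steady state, investment equals break-even investment: s·k^α = (n + g + δ)·k.
Dividing both sides by k: k^(1−α) = s / (n + g + δ).
k^0.56 = 0.18 / (0.000 + 0.027 + 0.090) = 0.18 / 0.117 = 1.5385
k* = 1.5385^(1/0.56) ≈ 2.1583
y* = (k*)^α = 2.1583^0.44 ≈ 1.4028
c* = (1 − s)·y* = (1 − 0.18) × 1.4028 ≈ 1.1503

c* = 1.15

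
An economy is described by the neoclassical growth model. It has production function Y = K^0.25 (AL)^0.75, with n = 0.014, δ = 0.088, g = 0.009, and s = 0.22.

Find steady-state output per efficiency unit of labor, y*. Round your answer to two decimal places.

y* ≈ 1.26

At the steady state, Δk = 0, so s·k^α = (n + g + δ)·k.
Rearranging, k^(1−α) = s / (n + g + δ).
k^0.75 = 0.22 / (0.014 + 0.009 + 0.088) = 0.22 / 0.111 = 1.9820
k* = 1.9820^(1/0.75) ≈ 2.4896
y* = (k*)^α = 2.4896^0.25 ≈ 1.2561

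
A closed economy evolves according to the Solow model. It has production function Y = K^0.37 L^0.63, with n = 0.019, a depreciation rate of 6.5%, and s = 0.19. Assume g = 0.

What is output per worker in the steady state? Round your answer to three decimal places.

y* ≈ 1.615

In steady state, investment equals break-even investment: s·k^α = (n + δ)·k.
Rearranging, k^(1−α) = s / (n + δ).
k^0.63 = 0.19 / (0.019 + 0.065) = 0.19 / 0.084 = 2.2619
k* = 2.2619^(1/0.63) ≈ 3.6531
y* = (k*)^α = 3.6531^0.37 ≈ 1.6150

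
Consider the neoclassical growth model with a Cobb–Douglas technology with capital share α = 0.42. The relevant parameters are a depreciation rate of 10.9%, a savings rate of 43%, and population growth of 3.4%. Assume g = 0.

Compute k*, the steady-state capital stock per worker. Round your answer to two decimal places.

In steady state, investment equals break-even investment: s·k^α = (n + δ)·k.
Rearranging, k^(1−α) = s / (n + δ).
k^0.58 = 0.43 / (0.034 + 0.109) = 0.43 / 0.143 = 3.0070
k* = 3.0070^(1/0.58) ≈ 6.6737

k* = 6.67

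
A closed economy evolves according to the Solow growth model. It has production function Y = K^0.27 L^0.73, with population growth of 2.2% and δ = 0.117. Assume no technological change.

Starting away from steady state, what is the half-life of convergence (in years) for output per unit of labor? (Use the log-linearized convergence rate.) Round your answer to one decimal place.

Near the steady state the convergence rate is λ = (1 − α)(n + δ).
λ = (1 − 0.27) × 0.139 = 0.73 × 0.139 = 0.10147
Half-life = ln 2 / λ = 0.6931 / 0.10147 ≈ 6.83 years

t_½ ≈ 6.8 years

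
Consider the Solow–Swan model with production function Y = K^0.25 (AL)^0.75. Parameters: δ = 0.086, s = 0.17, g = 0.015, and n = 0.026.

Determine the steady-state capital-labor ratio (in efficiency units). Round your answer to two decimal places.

At the steady state, Δk = 0, so s·k^α = (n + g + δ)·k.
Dividing both sides by k: k^(1−α) = s / (n + g + δ).
k^0.75 = 0.17 / (0.026 + 0.015 + 0.086) = 0.17 / 0.127 = 1.3386
k* = 1.3386^(1/0.75) ≈ 1.4753

k* ≈ 1.48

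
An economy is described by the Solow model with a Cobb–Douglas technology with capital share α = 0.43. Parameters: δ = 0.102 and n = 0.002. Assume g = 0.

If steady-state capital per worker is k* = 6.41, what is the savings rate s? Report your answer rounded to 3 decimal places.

In steady state, investment equals break-even investment: s·k^α = (n + δ)·k.
So s / (n + δ) = (k*)^(1−α) = 6.41^0.57 = 2.8834.
Therefore s = 2.8834 × (n + δ) = 2.8834 × 0.104 = 0.2999.

s ≈ 0.300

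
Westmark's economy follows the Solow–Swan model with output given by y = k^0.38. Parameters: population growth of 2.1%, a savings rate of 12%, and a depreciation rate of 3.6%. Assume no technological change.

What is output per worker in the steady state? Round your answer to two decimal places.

y* ≈ 1.58

At the steady state, Δk = 0, so s·k^α = (n + δ)·k.
Dividing both sides by k: k^(1−α) = s / (n + δ).
k^0.62 = 0.12 / (0.021 + 0.036) = 0.12 / 0.057 = 2.1053
k* = 2.1053^(1/0.62) ≈ 3.3226
y* = (k*)^α = 3.3226^0.38 ≈ 1.5782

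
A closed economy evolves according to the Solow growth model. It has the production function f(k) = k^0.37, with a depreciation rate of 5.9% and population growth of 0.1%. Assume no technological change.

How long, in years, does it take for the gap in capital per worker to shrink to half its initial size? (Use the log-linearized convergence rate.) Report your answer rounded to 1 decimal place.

Near the steady state the convergence rate is λ = (1 − α)(n + δ).
λ = (1 − 0.37) × 0.060 = 0.63 × 0.060 = 0.0378
Half-life = ln 2 / λ = 0.6931 / 0.0378 ≈ 18.34 years

t_½ ≈ 18.3 years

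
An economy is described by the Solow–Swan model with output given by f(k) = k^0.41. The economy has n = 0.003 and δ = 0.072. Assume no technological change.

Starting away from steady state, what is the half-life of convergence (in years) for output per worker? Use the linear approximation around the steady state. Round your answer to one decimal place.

t_½ ≈ 15.7 years

Near the steady state the convergence rate is λ = (1 − α)(n + δ).
λ = (1 − 0.41) × 0.075 = 0.59 × 0.075 = 0.04425
Half-life = ln 2 / λ = 0.6931 / 0.04425 ≈ 15.66 years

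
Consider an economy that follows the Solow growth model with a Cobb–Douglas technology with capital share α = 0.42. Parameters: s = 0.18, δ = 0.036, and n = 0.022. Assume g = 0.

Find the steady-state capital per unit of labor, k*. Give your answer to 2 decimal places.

At the steady state, Δk = 0, so s·k^α = (n + δ)·k.
Rearranging, k^(1−α) = s / (n + δ).
k^0.58 = 0.18 / (0.022 + 0.036) = 0.18 / 0.058 = 3.1034
k* = 3.1034^(1/0.58) ≈ 7.0469

k* ≈ 7.05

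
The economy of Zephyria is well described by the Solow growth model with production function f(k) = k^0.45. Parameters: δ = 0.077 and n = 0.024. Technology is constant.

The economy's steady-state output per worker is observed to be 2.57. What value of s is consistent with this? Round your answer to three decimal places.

At the steady state, Δk = 0, so s·k^α = (n + δ)·k.
Since y* = [s/(n + δ)]^(α/(1−α)), we have s/(n + δ) = (y*)^((1−α)/α) = 2.57^1.2222 = 3.1697.
Therefore s = 3.1697 × (n + δ) = 3.1697 × 0.101 = 0.3201.

s ≈ 0.320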